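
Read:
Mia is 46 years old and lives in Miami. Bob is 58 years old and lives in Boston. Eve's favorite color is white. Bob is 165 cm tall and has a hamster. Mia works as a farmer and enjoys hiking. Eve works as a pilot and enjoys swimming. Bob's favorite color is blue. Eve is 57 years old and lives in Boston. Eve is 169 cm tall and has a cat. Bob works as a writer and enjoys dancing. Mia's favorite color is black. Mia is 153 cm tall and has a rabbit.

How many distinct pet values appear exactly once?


Unique pet values: 3

3


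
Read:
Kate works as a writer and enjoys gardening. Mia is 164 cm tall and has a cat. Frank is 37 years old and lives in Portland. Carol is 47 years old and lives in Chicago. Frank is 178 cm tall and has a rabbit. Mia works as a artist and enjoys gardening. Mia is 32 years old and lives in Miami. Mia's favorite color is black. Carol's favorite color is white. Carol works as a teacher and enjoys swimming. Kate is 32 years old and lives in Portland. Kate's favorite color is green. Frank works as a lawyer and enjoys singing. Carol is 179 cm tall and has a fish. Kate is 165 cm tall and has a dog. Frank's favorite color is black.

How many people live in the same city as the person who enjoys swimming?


Person with hobby swimming is Carol, city Chicago. Count = 1

1


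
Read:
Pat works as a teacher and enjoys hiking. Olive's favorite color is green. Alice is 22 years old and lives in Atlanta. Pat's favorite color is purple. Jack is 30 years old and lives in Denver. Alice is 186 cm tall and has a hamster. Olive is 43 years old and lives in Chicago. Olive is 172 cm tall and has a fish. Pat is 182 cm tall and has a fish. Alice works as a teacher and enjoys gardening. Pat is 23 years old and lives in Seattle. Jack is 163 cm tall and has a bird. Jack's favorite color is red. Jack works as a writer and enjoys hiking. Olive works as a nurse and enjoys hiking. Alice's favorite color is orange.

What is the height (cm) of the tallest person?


Tallest: Alice at 186 cm

186


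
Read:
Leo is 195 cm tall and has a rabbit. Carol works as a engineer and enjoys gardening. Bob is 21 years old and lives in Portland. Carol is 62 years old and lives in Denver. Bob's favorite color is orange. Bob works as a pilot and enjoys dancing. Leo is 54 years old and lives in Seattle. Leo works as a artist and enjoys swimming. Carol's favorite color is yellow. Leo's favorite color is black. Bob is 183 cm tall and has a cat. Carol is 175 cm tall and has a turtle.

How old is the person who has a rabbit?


Person with rabbit is Leo, age 54

54


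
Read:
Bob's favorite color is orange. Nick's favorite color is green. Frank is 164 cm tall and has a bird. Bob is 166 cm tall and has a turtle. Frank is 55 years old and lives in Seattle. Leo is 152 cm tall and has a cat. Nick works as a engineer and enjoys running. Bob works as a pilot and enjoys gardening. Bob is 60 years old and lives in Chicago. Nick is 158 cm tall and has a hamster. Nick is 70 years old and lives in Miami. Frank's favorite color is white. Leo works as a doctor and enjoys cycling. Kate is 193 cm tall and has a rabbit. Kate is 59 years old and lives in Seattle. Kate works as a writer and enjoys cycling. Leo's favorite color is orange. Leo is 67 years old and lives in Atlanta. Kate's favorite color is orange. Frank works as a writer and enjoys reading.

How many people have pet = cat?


Count: 1

1


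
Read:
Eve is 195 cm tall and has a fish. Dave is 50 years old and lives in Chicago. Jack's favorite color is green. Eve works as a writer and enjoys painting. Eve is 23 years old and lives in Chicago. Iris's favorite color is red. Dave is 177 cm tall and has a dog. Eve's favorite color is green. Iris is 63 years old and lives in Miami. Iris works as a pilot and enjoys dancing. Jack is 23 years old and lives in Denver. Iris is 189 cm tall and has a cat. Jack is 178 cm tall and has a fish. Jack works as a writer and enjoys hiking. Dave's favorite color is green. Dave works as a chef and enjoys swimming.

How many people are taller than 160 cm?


Taller than 160: 4

4


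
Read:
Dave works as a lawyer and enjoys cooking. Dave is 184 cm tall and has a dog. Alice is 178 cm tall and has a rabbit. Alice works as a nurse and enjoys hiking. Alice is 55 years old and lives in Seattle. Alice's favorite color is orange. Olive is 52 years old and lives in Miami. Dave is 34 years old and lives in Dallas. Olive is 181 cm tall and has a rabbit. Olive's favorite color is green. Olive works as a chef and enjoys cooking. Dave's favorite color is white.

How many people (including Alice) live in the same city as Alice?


Alice lives in Seattle. Count = 1

1


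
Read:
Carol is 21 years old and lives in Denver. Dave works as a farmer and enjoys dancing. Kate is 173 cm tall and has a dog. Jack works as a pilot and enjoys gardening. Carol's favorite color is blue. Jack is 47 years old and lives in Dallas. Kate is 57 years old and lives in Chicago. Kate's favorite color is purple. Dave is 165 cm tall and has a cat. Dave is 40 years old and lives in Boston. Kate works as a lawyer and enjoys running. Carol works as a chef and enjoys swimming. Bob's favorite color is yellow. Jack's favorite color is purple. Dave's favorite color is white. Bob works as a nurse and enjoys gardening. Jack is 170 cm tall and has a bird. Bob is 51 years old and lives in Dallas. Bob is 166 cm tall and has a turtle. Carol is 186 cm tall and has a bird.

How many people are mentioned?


People: Dave, Jack, Bob, Kate, Carol. Count = 5

5


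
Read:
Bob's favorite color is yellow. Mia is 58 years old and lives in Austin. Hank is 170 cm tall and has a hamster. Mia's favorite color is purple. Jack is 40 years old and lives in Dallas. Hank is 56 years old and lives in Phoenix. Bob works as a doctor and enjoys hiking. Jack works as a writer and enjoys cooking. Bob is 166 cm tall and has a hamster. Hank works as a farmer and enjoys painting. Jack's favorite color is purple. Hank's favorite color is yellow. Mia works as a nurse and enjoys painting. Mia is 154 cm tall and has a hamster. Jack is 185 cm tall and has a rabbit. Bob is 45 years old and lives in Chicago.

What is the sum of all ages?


45+58+56+40 = 199

199


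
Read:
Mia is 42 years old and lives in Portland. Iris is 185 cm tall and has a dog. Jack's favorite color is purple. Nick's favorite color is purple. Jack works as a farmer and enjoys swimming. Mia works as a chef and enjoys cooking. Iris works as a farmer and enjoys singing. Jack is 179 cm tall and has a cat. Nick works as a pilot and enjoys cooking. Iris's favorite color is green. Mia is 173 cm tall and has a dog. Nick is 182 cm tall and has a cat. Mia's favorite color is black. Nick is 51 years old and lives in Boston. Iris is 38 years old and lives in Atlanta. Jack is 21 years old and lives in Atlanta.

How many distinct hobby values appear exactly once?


Unique hobby values: 2

2


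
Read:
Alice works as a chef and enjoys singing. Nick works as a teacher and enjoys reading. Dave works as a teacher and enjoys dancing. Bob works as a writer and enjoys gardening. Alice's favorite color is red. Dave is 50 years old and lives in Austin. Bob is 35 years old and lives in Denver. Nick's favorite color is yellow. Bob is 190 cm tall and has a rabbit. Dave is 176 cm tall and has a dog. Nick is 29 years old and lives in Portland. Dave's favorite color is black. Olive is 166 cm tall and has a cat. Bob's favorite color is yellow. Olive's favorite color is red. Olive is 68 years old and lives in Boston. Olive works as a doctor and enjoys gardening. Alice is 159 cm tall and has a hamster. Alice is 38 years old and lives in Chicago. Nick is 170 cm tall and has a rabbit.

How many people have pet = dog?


Count: 1

1


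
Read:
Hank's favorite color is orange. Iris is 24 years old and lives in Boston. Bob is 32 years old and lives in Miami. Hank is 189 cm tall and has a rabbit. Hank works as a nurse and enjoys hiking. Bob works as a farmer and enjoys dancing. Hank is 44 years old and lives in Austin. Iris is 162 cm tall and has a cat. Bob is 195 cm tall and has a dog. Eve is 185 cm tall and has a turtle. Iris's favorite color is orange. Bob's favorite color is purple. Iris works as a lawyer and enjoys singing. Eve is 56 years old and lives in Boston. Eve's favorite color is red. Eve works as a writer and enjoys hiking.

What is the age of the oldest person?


Oldest: Eve at 56

56


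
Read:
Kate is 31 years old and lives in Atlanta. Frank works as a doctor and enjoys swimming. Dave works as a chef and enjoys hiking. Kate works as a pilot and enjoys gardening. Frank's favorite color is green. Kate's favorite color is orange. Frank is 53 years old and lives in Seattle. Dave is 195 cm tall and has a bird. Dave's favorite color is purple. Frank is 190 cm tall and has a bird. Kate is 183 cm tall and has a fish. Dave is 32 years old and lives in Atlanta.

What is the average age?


Sum=116, n=3, avg=38.67

38.67


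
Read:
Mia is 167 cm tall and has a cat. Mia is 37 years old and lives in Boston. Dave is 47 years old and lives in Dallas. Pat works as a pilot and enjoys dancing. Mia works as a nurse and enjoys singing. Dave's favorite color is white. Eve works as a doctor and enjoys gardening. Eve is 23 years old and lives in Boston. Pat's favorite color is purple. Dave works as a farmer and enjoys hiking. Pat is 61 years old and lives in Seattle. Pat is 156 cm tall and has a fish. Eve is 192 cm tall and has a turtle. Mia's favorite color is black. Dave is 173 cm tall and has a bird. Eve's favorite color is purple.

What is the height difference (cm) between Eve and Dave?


|192 - 173| = 19

19


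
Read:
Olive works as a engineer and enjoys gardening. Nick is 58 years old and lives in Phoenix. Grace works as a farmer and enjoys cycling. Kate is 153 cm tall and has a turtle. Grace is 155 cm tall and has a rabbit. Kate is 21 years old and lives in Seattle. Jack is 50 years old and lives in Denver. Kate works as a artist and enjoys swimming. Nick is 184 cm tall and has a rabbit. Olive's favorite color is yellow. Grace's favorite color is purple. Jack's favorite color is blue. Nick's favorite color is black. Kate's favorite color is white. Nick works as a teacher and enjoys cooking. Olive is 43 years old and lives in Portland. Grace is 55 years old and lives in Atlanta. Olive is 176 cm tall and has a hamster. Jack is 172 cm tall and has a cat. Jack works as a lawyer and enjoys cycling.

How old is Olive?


Olive is 43 years old

43


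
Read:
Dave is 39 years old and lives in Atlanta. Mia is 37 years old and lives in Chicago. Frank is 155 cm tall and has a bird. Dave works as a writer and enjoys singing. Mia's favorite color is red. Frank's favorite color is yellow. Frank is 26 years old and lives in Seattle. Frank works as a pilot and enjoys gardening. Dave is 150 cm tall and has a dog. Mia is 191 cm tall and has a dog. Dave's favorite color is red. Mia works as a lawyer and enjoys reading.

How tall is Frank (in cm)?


Frank is 155 cm tall

155


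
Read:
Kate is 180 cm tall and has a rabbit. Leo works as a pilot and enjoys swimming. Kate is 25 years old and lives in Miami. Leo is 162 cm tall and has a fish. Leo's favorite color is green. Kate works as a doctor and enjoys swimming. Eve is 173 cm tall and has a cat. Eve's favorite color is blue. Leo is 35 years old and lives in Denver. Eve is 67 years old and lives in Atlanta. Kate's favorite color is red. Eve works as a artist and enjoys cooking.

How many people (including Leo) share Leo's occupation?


Leo is a pilot. Count = 1

1


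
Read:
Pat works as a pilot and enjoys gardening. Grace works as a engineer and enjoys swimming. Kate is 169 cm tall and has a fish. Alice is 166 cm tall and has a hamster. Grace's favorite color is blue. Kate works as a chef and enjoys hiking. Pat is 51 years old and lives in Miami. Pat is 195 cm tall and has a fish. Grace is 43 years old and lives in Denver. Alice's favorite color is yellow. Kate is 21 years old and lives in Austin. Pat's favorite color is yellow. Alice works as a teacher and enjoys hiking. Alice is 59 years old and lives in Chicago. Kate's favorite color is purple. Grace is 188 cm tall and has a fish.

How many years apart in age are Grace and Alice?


43 vs 59, diff = 16

16


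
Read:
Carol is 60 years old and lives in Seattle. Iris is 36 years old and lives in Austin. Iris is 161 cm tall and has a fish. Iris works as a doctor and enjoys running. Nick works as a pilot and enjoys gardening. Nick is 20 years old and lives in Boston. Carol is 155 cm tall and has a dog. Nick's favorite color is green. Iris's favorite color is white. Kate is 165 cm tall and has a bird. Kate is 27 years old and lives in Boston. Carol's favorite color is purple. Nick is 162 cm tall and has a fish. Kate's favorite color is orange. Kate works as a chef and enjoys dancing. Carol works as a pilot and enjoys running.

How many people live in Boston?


Count in Boston: 2

2


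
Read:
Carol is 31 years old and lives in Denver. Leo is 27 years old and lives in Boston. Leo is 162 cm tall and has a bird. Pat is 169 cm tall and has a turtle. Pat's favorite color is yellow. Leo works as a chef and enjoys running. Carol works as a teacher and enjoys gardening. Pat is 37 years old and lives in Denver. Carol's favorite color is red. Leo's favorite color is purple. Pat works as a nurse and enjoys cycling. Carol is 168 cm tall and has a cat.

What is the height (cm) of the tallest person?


Tallest: Pat at 169 cm

169


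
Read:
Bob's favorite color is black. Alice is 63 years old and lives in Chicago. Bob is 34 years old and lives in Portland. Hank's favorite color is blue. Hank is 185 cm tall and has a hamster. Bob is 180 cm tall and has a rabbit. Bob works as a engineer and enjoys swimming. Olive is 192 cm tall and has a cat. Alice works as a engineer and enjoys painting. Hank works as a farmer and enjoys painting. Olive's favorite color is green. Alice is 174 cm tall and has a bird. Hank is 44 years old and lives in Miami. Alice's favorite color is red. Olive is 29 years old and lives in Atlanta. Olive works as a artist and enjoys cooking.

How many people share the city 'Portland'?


Count: 1

1


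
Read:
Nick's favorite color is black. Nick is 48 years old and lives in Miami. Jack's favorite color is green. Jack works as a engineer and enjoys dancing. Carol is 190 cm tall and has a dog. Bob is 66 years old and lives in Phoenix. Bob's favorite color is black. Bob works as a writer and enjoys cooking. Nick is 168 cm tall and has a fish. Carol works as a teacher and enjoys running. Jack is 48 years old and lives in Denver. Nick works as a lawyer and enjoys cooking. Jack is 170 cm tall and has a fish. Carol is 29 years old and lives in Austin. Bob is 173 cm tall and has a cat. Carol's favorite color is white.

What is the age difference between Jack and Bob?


|48 - 66| = 18

18


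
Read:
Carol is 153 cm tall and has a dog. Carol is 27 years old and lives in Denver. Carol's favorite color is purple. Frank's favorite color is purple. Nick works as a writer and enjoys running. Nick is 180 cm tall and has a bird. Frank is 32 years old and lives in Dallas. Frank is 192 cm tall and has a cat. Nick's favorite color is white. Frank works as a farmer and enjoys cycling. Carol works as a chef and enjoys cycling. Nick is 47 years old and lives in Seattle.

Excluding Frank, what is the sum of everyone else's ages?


Sum (excluding Frank): 74

74


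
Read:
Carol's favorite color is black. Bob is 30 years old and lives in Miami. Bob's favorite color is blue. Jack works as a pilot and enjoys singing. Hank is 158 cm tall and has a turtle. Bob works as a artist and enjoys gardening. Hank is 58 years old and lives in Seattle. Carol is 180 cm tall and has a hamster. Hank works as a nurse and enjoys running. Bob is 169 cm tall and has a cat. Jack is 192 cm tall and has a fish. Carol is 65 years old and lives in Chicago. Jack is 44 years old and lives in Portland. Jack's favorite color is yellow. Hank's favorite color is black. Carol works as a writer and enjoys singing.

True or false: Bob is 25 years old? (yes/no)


Bob is actually 30. no

no


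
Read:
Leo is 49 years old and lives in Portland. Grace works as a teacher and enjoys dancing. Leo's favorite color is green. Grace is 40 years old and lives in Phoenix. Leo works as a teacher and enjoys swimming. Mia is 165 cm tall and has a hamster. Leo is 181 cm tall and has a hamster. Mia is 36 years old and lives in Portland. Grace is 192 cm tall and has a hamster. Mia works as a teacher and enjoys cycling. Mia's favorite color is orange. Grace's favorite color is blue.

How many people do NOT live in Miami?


Not in Miami: 3

3


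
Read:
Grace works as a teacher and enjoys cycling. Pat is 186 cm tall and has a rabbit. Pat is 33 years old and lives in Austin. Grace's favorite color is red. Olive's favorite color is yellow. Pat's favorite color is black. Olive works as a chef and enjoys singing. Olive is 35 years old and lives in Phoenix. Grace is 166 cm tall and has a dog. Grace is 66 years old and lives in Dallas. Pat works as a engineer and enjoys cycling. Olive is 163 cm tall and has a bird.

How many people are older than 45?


Filter: 1

1


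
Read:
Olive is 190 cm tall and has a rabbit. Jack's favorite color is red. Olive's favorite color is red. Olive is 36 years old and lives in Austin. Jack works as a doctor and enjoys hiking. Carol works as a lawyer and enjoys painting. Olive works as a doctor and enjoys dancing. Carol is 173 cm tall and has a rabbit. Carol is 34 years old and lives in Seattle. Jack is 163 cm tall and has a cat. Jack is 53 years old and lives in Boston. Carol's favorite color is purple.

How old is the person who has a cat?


Person with cat is Jack, age 53

53


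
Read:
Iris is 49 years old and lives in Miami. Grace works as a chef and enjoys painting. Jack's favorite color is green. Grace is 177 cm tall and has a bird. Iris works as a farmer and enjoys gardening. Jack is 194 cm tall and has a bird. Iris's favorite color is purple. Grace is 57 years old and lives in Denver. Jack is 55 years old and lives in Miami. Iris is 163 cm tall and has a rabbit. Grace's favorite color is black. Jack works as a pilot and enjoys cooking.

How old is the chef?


The chef is Grace, age 57

57


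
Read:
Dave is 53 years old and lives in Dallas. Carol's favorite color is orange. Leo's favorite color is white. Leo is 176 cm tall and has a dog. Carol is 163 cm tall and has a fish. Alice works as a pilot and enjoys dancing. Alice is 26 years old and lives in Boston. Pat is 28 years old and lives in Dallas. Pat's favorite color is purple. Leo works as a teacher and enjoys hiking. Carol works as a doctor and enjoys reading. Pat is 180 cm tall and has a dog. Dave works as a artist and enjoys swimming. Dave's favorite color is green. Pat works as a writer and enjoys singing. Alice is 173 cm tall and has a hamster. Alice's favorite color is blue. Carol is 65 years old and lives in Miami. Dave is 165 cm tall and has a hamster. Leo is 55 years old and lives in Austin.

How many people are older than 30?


Filter: 3

3


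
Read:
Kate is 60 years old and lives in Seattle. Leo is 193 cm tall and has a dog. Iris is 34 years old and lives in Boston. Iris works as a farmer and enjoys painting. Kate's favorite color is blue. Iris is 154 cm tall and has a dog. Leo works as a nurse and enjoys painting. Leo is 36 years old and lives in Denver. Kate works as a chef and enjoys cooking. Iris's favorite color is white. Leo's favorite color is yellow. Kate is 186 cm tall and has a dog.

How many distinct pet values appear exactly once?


Unique pet values: 0

0


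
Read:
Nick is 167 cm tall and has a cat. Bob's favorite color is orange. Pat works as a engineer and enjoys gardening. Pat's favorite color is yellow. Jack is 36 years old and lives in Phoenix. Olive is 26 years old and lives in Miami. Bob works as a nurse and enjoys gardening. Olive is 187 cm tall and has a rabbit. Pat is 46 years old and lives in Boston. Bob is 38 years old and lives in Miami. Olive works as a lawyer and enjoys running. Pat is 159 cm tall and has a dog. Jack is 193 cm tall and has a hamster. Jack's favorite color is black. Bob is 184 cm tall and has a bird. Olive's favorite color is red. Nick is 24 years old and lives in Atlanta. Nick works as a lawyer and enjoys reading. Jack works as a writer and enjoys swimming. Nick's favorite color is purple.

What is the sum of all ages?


46+36+38+24+26 = 170

170


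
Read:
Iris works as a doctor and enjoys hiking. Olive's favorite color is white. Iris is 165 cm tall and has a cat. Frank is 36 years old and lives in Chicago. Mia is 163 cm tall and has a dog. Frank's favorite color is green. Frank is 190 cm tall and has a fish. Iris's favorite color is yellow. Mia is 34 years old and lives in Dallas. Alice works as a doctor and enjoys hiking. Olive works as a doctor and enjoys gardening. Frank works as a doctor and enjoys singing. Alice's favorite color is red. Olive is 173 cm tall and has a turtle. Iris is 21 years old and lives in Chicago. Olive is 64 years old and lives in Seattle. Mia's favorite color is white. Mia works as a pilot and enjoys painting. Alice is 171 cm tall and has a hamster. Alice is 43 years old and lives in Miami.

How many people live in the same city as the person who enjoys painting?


Person with hobby painting is Mia, city Dallas. Count = 1

1


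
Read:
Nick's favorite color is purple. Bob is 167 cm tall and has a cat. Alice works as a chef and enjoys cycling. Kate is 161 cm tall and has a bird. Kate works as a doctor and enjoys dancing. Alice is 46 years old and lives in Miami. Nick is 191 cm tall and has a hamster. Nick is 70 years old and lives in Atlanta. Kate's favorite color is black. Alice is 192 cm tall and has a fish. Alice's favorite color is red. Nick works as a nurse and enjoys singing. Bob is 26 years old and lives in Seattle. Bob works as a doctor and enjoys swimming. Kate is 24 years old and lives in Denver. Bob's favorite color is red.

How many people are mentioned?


People: Bob, Nick, Alice, Kate. Count = 4

4


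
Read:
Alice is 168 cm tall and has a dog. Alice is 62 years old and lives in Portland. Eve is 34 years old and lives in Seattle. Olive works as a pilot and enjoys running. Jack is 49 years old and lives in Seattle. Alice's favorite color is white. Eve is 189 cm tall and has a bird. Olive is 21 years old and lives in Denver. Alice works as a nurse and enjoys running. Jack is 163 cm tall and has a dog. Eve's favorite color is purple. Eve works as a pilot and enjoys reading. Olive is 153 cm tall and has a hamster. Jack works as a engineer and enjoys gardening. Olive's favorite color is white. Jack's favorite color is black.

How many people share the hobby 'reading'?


Count: 1

1


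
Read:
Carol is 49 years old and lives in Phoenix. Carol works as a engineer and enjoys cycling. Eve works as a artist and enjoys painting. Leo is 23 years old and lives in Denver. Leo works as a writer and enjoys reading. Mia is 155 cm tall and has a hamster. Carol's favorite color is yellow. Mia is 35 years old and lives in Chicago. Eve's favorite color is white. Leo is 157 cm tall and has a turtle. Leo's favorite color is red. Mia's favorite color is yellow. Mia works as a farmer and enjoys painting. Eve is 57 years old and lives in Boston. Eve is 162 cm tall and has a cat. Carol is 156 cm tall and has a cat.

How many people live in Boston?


Count in Boston: 1

1


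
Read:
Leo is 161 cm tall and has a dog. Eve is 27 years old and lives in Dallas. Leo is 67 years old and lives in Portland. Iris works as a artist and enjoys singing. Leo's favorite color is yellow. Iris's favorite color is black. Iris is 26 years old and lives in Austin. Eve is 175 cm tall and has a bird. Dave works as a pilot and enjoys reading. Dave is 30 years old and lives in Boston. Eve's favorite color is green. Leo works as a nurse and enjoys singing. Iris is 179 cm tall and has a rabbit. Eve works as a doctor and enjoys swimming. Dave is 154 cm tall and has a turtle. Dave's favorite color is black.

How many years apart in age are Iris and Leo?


26 vs 67, diff = 41

41


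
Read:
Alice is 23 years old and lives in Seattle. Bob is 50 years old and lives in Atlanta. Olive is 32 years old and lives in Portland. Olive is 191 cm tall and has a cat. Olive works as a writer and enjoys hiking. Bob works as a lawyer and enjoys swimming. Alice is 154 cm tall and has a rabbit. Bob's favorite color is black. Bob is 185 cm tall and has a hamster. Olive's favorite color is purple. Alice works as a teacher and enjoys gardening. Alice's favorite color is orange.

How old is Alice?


Alice is 23 years old

23


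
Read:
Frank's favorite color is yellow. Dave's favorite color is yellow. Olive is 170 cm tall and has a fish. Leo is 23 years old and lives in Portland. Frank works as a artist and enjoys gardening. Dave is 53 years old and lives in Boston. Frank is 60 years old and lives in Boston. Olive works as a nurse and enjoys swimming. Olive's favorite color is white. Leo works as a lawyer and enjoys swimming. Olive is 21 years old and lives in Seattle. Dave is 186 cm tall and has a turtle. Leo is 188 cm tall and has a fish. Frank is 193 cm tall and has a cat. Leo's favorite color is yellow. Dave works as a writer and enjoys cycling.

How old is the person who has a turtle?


Person with turtle is Dave, age 53

53


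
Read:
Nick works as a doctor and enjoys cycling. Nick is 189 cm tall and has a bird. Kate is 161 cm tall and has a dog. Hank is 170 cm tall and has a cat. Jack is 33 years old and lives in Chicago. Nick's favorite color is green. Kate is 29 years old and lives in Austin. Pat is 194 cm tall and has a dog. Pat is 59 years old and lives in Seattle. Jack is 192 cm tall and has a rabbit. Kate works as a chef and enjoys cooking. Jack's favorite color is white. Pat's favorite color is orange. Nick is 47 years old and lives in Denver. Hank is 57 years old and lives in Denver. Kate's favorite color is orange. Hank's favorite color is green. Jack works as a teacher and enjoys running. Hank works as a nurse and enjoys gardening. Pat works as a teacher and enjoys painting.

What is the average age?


Sum=225, n=5, avg=45

45


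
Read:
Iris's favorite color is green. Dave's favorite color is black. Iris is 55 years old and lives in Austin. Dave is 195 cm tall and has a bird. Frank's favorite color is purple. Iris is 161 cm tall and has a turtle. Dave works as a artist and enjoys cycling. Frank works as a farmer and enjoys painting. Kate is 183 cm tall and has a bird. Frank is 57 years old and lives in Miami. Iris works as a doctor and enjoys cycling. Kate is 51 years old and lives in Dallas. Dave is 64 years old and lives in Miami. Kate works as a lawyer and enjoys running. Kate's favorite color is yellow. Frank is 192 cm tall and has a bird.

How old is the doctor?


The doctor is Iris, age 55

55


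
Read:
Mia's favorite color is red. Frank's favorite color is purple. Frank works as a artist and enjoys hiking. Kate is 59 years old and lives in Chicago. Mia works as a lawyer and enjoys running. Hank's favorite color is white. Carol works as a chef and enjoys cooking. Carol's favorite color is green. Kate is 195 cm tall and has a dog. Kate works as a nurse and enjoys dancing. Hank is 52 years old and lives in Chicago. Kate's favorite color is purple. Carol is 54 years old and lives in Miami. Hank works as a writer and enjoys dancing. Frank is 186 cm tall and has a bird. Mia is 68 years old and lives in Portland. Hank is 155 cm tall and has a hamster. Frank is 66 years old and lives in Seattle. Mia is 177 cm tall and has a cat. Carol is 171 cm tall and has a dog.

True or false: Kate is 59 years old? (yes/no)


Kate is actually 59. yes

yes


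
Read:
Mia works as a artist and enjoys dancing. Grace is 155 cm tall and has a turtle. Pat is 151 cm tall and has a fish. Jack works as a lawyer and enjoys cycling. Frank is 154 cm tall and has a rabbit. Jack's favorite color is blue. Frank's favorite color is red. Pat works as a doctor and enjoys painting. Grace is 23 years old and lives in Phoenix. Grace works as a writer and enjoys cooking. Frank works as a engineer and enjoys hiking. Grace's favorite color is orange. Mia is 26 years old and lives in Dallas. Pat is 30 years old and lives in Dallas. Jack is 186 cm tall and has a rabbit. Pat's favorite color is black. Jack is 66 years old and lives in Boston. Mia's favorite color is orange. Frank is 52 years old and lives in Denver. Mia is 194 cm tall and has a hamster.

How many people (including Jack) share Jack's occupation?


Jack is a lawyer. Count = 1

1


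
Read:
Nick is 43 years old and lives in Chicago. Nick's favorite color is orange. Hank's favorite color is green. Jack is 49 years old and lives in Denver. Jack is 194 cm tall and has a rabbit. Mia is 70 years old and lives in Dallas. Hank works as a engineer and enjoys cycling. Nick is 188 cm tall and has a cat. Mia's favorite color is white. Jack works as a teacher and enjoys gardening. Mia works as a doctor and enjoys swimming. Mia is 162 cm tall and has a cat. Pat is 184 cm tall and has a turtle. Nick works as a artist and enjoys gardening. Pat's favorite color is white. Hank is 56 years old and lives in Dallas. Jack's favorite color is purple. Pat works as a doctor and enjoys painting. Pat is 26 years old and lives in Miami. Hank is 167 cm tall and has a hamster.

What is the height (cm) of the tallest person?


Tallest: Jack at 194 cm

194


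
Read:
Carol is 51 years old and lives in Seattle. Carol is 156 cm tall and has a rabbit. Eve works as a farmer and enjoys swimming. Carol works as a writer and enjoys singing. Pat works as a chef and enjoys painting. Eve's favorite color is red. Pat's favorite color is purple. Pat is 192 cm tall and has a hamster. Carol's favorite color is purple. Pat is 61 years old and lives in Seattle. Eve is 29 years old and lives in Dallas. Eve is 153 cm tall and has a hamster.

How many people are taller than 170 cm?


Taller than 170: 1

1


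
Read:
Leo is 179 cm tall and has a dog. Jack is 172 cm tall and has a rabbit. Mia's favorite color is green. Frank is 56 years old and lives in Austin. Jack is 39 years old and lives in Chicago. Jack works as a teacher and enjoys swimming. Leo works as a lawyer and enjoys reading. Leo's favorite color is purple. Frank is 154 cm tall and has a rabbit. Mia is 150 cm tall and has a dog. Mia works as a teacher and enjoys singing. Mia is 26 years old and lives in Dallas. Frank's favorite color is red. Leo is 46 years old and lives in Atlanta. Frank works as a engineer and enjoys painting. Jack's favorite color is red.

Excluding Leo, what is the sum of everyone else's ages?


Sum (excluding Leo): 121

121


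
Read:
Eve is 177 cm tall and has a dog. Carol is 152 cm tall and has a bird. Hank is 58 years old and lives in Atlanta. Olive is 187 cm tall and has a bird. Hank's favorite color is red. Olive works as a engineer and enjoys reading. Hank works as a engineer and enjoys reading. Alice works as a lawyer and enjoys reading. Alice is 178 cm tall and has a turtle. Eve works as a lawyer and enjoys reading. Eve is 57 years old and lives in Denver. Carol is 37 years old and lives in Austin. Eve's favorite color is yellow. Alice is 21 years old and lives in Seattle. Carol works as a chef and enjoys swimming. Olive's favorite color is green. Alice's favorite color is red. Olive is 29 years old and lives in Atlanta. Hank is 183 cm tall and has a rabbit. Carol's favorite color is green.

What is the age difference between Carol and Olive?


|37 - 29| = 8

8


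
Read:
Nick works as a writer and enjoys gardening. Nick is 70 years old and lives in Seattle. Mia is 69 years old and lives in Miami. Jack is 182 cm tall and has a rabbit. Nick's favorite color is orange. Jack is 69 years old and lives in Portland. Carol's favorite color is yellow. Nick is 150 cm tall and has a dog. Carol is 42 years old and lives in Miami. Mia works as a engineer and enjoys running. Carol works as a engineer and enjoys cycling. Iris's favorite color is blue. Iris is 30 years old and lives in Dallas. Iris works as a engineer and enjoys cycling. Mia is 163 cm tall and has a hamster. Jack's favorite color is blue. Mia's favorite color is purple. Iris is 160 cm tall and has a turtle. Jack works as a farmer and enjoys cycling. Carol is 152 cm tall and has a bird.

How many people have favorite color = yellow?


Count: 1

1


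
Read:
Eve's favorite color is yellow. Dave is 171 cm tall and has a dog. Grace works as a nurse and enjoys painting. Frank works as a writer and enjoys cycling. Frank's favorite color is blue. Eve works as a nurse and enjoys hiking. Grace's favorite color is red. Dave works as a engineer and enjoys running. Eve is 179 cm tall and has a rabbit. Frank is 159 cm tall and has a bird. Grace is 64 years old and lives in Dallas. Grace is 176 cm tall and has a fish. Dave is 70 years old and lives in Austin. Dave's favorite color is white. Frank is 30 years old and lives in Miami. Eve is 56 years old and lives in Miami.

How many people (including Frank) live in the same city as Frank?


Frank lives in Miami. Count = 2

2


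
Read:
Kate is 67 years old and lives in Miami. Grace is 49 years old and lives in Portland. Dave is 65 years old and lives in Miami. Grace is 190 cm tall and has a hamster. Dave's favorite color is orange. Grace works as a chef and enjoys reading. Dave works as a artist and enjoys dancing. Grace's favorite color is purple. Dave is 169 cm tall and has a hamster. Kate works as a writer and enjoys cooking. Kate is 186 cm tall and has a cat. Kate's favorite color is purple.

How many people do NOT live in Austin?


Not in Austin: 3

3


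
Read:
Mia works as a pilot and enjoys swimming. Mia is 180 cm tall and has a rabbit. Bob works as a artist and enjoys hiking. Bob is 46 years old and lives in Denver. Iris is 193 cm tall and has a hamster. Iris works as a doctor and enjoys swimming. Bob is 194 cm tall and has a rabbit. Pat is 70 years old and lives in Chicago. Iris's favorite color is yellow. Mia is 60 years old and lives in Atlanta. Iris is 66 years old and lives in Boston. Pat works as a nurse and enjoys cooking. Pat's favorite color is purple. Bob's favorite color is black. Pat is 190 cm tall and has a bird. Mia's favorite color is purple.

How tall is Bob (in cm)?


Bob is 194 cm tall

194


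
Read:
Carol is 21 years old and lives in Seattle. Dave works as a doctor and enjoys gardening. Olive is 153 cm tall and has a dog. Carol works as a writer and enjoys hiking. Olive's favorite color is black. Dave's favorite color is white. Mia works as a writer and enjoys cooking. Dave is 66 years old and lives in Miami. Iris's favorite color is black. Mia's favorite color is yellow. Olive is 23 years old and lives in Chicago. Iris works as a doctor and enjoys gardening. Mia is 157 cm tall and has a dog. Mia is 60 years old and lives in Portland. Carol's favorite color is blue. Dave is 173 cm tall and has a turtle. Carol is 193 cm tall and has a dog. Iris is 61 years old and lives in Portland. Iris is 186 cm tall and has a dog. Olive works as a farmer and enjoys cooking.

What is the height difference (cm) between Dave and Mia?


|173 - 157| = 16

16


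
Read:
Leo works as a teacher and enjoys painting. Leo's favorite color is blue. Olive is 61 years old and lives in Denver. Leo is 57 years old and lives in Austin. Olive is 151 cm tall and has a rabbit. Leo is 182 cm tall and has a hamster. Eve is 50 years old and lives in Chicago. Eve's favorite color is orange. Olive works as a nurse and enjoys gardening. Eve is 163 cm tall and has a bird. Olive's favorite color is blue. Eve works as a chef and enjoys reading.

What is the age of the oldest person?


Oldest: Olive at 61

61


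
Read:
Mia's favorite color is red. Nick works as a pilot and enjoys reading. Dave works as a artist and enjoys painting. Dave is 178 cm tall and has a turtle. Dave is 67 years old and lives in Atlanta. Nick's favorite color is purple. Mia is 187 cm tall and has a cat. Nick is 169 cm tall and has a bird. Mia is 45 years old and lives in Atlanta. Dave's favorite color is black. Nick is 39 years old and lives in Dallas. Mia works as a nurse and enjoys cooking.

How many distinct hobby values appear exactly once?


Unique hobby values: 3

3


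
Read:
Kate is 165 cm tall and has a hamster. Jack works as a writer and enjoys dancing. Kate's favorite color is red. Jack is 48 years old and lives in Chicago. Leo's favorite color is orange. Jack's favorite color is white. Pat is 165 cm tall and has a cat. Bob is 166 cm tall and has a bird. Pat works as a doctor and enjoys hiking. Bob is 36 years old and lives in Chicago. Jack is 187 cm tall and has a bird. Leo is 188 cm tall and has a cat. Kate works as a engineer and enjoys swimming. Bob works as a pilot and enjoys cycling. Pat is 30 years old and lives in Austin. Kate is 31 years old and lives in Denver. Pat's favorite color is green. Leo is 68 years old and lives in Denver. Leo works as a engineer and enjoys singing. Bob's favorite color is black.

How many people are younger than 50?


Filter: 4

4


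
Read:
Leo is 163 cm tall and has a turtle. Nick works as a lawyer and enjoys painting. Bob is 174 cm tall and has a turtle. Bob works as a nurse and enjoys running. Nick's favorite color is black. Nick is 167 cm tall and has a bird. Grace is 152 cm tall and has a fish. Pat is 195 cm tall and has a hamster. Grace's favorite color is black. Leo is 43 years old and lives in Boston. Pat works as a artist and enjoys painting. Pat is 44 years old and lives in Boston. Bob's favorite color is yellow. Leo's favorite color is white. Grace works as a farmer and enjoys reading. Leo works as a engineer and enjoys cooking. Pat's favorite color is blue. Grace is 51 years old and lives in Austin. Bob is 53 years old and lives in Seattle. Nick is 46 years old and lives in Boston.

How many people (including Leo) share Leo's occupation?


Leo is a engineer. Count = 1

1


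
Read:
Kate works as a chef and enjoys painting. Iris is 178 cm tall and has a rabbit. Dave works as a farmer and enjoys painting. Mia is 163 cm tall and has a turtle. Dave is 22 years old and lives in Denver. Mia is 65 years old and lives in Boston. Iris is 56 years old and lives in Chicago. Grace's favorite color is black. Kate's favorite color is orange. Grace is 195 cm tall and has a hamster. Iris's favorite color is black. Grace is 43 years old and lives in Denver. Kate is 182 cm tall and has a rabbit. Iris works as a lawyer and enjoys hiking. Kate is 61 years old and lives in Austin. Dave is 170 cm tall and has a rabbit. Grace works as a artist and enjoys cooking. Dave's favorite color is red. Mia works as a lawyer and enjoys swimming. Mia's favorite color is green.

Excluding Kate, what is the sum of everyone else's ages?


Sum (excluding Kate): 186

186


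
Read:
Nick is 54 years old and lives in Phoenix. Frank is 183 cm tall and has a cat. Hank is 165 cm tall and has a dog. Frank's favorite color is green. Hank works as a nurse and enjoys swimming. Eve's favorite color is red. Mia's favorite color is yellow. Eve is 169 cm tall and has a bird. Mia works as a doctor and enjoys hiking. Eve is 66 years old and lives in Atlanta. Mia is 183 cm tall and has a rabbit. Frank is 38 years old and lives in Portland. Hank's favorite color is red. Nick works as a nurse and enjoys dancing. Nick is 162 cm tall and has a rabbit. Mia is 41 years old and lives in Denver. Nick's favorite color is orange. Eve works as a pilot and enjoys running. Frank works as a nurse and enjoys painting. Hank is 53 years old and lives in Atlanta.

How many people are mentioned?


People: Frank, Hank, Eve, Nick, Mia. Count = 5

5


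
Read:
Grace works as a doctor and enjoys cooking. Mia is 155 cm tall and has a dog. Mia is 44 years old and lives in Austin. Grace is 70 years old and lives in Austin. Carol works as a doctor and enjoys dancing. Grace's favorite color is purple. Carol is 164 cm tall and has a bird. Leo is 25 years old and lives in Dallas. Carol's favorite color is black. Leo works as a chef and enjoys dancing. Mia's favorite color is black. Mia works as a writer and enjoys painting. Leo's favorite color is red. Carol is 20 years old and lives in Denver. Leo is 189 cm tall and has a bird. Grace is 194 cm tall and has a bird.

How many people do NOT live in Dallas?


Not in Dallas: 3

3
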